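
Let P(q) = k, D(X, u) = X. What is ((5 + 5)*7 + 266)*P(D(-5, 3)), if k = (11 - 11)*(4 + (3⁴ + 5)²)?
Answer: 0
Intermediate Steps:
k = 0 (k = 0*(4 + (81 + 5)²) = 0*(4 + 86²) = 0*(4 + 7396) = 0*7400 = 0)
P(q) = 0
((5 + 5)*7 + 266)*P(D(-5, 3)) = ((5 + 5)*7 + 266)*0 = (10*7 + 266)*0 = (70 + 266)*0 = 336*0 = 0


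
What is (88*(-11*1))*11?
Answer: -10648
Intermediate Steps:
(88*(-11*1))*11 = (88*(-11))*11 = -968*11 = -10648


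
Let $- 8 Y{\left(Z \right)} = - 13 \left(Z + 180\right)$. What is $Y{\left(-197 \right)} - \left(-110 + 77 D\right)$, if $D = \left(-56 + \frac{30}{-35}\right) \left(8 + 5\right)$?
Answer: $\frac{455971}{8} \approx 56996.0$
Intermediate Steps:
$D = - \frac{5174}{7}$ ($D = \left(-56 + 30 \left(- \frac{1}{35}\right)\right) 13 = \left(-56 - \frac{6}{7}\right) 13 = \left(- \frac{398}{7}\right) 13 = - \frac{5174}{7} \approx -739.14$)
$Y{\left(Z \right)} = \frac{585}{2} + \frac{13 Z}{8}$ ($Y{\left(Z \right)} = - \frac{\left(-13\right) \left(Z + 180\right)}{8} = - \frac{\left(-13\right) \left(180 + Z\right)}{8} = - \frac{-2340 - 13 Z}{8} = \frac{585}{2} + \frac{13 Z}{8}$)
$Y{\left(-197 \right)} - \left(-110 + 77 D\right) = \left(\frac{585}{2} + \frac{13}{8} \left(-197\right)\right) - \left(-110 + 77 \left(- \frac{5174}{7}\right)\right) = \left(\frac{585}{2} - \frac{2561}{8}\right) - \left(-110 - 56914\right) = - \frac{221}{8} - -57024 = - \frac{221}{8} + 57024 = \frac{455971}{8}$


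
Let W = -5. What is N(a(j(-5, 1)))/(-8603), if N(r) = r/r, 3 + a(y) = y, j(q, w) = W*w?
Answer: -1/8603 ≈ -0.00011624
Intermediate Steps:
j(q, w) = -5*w
a(y) = -3 + y
N(r) = 1
N(a(j(-5, 1)))/(-8603) = 1/(-8603) = 1*(-1/8603) = -1/8603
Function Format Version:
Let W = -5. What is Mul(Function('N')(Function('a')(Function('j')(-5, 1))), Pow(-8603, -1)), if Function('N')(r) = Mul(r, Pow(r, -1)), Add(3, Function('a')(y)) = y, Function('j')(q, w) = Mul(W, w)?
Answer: Rational(-1, 8603) ≈ -0.00011624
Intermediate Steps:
Function('j')(q, w) = Mul(-5, w)
Function('a')(y) = Add(-3, y)
Function('N')(r) = 1
Mul(Function('N')(Function('a')(Function('j')(-5, 1))), Pow(-8603, -1)) = Mul(1, Pow(-8603, -1)) = Mul(1, Rational(-1, 8603)) = Rational(-1, 8603)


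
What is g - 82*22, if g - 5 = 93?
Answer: -1706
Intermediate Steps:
g = 98 (g = 5 + 93 = 98)
g - 82*22 = 98 - 82*22 = 98 - 1804 = -1706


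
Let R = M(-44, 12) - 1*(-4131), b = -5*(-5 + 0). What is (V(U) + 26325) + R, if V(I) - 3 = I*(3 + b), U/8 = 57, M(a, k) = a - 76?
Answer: 43107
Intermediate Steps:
b = 25 (b = -5*(-5) = 25)
M(a, k) = -76 + a
U = 456 (U = 8*57 = 456)
V(I) = 3 + 28*I (V(I) = 3 + I*(3 + 25) = 3 + I*28 = 3 + 28*I)
R = 4011 (R = (-76 - 44) - 1*(-4131) = -120 + 4131 = 4011)
(V(U) + 26325) + R = ((3 + 28*456) + 26325) + 4011 = ((3 + 12768) + 26325) + 4011 = (12771 + 26325) + 4011 = 39096 + 4011 = 43107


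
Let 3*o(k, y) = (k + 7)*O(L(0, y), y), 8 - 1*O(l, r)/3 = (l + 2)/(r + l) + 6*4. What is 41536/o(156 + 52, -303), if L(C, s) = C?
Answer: -6292704/520945 ≈ -12.079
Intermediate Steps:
O(l, r) = -48 - 3*(2 + l)/(l + r) (O(l, r) = 24 - 3*((l + 2)/(r + l) + 6*4) = 24 - 3*((2 + l)/(l + r) + 24) = 24 - 3*(24 + (2 + l)/(l + r)) = 24 + (-72 - 3*(2 + l)/(l + r)) = -48 - 3*(2 + l)/(l + r))
o(k, y) = (-2 - 16*y)*(7 + k)/y (o(k, y) = ((k + 7)*(3*(-2 - 17*0 - 16*y)/(0 + y)))/3 = ((7 + k)*(3*(-2 + 0 - 16*y)/y))/3 = ((7 + k)*(3*(-2 - 16*y)/y))/3 = (3*(-2 - 16*y)*(7 + k)/y)/3 = (-2 - 16*y)*(7 + k)/y)
41536/o(156 + 52, -303) = 41536/((-2*(1 + 8*(-303))*(7 + (156 + 52))/(-303))) = 41536/((-2*(-1/303)*(1 - 2424)*(7 + 208))) = 41536/((-2*(-1/303)*(-2423)*215)) = 41536/(-1041890/303) = 41536*(-303/1041890) = -6292704/520945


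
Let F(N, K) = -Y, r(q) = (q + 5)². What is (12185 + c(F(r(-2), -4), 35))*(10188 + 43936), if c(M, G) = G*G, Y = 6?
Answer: 725802840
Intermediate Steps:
r(q) = (5 + q)²
F(N, K) = -6 (F(N, K) = -1*6 = -6)
c(M, G) = G²
(12185 + c(F(r(-2), -4), 35))*(10188 + 43936) = (12185 + 35²)*(10188 + 43936) = (12185 + 1225)*54124 = 13410*54124 = 725802840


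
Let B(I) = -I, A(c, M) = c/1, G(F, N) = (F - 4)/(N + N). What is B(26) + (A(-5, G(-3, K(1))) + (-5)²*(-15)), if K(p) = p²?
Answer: -406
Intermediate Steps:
G(F, N) = (-4 + F)/(2*N) (G(F, N) = (-4 + F)/((2*N)) = (-4 + F)*(1/(2*N)) = (-4 + F)/(2*N))
A(c, M) = c (A(c, M) = c*1 = c)
B(26) + (A(-5, G(-3, K(1))) + (-5)²*(-15)) = -1*26 + (-5 + (-5)²*(-15)) = -26 + (-5 + 25*(-15)) = -26 + (-5 - 375) = -26 - 380 = -406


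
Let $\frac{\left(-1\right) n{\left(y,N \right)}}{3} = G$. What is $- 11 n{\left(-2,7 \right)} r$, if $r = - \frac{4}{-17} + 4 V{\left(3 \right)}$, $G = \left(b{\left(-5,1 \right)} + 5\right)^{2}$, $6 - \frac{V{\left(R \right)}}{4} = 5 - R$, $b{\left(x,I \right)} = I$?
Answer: $\frac{1297296}{17} \approx 76312.0$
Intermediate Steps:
$V{\left(R \right)} = 4 + 4 R$ ($V{\left(R \right)} = 24 - 4 \left(5 - R\right) = 24 + \left(-20 + 4 R\right) = 4 + 4 R$)
$G = 36$ ($G = \left(1 + 5\right)^{2} = 6^{2} = 36$)
$n{\left(y,N \right)} = -108$ ($n{\left(y,N \right)} = \left(-3\right) 36 = -108$)
$r = \frac{1092}{17}$ ($r = - \frac{4}{-17} + 4 \left(4 + 4 \cdot 3\right) = \left(-4\right) \left(- \frac{1}{17}\right) + 4 \left(4 + 12\right) = \frac{4}{17} + 4 \cdot 16 = \frac{4}{17} + 64 = \frac{1092}{17} \approx 64.235$)
$- 11 n{\left(-2,7 \right)} r = \left(-11\right) \left(-108\right) \frac{1092}{17} = 1188 \cdot \frac{1092}{17} = \frac{1297296}{17}$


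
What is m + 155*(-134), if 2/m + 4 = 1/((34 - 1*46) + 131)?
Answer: -9865988/475 ≈ -20771.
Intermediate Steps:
m = -238/475 (m = 2/(-4 + 1/((34 - 1*46) + 131)) = 2/(-4 + 1/((34 - 46) + 131)) = 2/(-4 + 1/(-12 + 131)) = 2/(-4 + 1/119) = 2/(-475/119) = 2*(-119/475) = -238/475 ≈ -0.50105)
m + 155*(-134) = -238/475 + 155*(-134) = -238/475 - 20770 = -9865988/475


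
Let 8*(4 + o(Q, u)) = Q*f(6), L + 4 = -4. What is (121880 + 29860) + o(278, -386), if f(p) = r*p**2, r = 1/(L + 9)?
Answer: 152987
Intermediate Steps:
L = -8 (L = -4 - 4 = -8)
r = 1 (r = 1/(-8 + 9) = 1/1 = 1)
f(p) = p**2 (f(p) = 1*p**2 = p**2)
o(Q, u) = -4 + 9*Q/2 (o(Q, u) = -4 + (Q*6**2)/8 = -4 + (Q*36)/8 = -4 + (36*Q)/8 = -4 + 9*Q/2)
(121880 + 29860) + o(278, -386) = (121880 + 29860) + (-4 + (9/2)*278) = 151740 + (-4 + 1251) = 151740 + 1247 = 152987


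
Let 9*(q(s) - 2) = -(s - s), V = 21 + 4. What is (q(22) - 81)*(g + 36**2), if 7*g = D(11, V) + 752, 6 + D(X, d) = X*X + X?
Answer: -786050/7 ≈ -1.1229e+5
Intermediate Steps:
V = 25
q(s) = 2 (q(s) = 2 + (-(s - s))/9 = 2 + (-1*0)/9 = 2 + (1/9)*0 = 2 + 0 = 2)
D(X, d) = -6 + X + X**2 (D(X, d) = -6 + (X*X + X) = -6 + (X**2 + X) = -6 + (X + X**2) = -6 + X + X**2)
g = 878/7 (g = ((-6 + 11 + 11**2) + 752)/7 = ((-6 + 11 + 121) + 752)/7 = (126 + 752)/7 = (1/7)*878 = 878/7 ≈ 125.43)
(q(22) - 81)*(g + 36**2) = (2 - 81)*(878/7 + 36**2) = -79*(878/7 + 1296) = -79*9950/7 = -786050/7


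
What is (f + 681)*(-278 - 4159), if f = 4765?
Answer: -24163902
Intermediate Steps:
(f + 681)*(-278 - 4159) = (4765 + 681)*(-278 - 4159) = 5446*(-4437) = -24163902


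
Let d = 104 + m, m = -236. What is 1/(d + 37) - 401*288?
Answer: -10971361/95 ≈ -1.1549e+5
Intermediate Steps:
d = -132 (d = 104 - 236 = -132)
1/(d + 37) - 401*288 = 1/(-132 + 37) - 401*288 = 1/(-95) - 115488 = -1/95 - 115488 = -10971361/95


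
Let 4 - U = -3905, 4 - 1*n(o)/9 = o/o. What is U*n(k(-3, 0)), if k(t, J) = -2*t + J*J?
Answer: 105543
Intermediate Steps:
k(t, J) = J² - 2*t (k(t, J) = -2*t + J² = J² - 2*t)
n(o) = 27 (n(o) = 36 - 9*o/o = 36 - 9*1 = 36 - 9 = 27)
U = 3909 (U = 4 - 1*(-3905) = 4 + 3905 = 3909)
U*n(k(-3, 0)) = 3909*27 = 105543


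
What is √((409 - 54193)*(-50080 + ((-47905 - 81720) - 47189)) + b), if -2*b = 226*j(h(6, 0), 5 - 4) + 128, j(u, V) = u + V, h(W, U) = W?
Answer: 3*√1355918449 ≈ 1.1047e+5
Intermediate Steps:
j(u, V) = V + u
b = -855 (b = -(226*((5 - 4) + 6) + 128)/2 = -(226*(1 + 6) + 128)/2 = -(226*7 + 128)/2 = -(1582 + 128)/2 = -½*1710 = -855)
√((409 - 54193)*(-50080 + ((-47905 - 81720) - 47189)) + b) = √((409 - 54193)*(-50080 + ((-47905 - 81720) - 47189)) - 855) = √(-53784*(-50080 + (-129625 - 47189)) - 855) = √(-53784*(-50080 - 176814) - 855) = √(-53784*(-226894) - 855) = √(12203266896 - 855) = √12203266041 = 3*√1355918449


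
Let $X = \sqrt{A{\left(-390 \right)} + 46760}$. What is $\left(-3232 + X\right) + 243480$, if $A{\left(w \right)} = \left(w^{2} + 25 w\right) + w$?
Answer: $240248 + 4 \sqrt{11795} \approx 2.4068 \cdot 10^{5}$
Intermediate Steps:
$A{\left(w \right)} = w^{2} + 26 w$
$X = 4 \sqrt{11795}$ ($X = \sqrt{- 390 \left(26 - 390\right) + 46760} = \sqrt{\left(-390\right) \left(-364\right) + 46760} = \sqrt{141960 + 46760} = \sqrt{188720} = 4 \sqrt{11795} \approx 434.42$)
$\left(-3232 + X\right) + 243480 = \left(-3232 + 4 \sqrt{11795}\right) + 243480 = 240248 + 4 \sqrt{11795}$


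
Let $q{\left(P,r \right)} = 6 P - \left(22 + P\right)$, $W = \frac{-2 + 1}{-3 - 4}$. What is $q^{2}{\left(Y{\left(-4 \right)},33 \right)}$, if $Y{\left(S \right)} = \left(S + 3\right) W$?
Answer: $\frac{25281}{49} \approx 515.94$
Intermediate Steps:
$W = \frac{1}{7}$ ($W = - \frac{1}{-7} = \left(-1\right) \left(- \frac{1}{7}\right) = \frac{1}{7} \approx 0.14286$)
$Y{\left(S \right)} = \frac{3}{7} + \frac{S}{7}$ ($Y{\left(S \right)} = \left(S + 3\right) \frac{1}{7} = \left(3 + S\right) \frac{1}{7} = \frac{3}{7} + \frac{S}{7}$)
$q{\left(P,r \right)} = -22 + 5 P$
$q^{2}{\left(Y{\left(-4 \right)},33 \right)} = \left(-22 + 5 \left(\frac{3}{7} + \frac{1}{7} \left(-4\right)\right)\right)^{2} = \left(-22 + 5 \left(\frac{3}{7} - \frac{4}{7}\right)\right)^{2} = \left(-22 + 5 \left(- \frac{1}{7}\right)\right)^{2} = \left(-22 - \frac{5}{7}\right)^{2} = \left(- \frac{159}{7}\right)^{2} = \frac{25281}{49}$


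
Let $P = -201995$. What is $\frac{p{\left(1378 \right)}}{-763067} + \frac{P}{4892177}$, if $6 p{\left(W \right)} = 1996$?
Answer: $- \frac{467289548641}{11199176480577} \approx -0.041725$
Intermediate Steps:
$p{\left(W \right)} = \frac{998}{3}$ ($p{\left(W \right)} = \frac{1}{6} \cdot 1996 = \frac{998}{3}$)
$\frac{p{\left(1378 \right)}}{-763067} + \frac{P}{4892177} = \frac{998}{3 \left(-763067\right)} - \frac{201995}{4892177} = \frac{998}{3} \left(- \frac{1}{763067}\right) - \frac{201995}{4892177} = - \frac{998}{2289201} - \frac{201995}{4892177} = - \frac{467289548641}{11199176480577}$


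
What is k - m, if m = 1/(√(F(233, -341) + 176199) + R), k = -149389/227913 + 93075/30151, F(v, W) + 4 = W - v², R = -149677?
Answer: 374329091846776729555/153949613083846681332 + √121565/22403082764 ≈ 2.4315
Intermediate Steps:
F(v, W) = -4 + W - v² (F(v, W) = -4 + (W - v²) = -4 + W - v²)
k = 16708774736/6871804863 (k = -149389*1/227913 + 93075*(1/30151) = -149389/227913 + 93075/30151 = 16708774736/6871804863 ≈ 2.4315)
m = 1/(-149677 + √121565) (m = 1/(√((-4 - 341 - 1*233²) + 176199) - 149677) = 1/(√((-4 - 341 - 1*54289) + 176199) - 149677) = 1/(√((-4 - 341 - 54289) + 176199) - 149677) = 1/(√(-54634 + 176199) - 149677) = 1/(√121565 - 149677) = 1/(-149677 + √121565) ≈ -6.6967e-6)
k - m = 16708774736/6871804863 - (-149677/22403082764 - √121565/22403082764) = 16708774736/6871804863 + (149677/22403082764 + √121565/22403082764) = 374329091846776729555/153949613083846681332 + √121565/22403082764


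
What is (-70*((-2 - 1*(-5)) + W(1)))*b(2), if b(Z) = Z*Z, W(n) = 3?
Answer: -1680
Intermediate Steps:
b(Z) = Z**2
(-70*((-2 - 1*(-5)) + W(1)))*b(2) = -70*((-2 - 1*(-5)) + 3)*2**2 = -70*((-2 + 5) + 3)*4 = -70*(3 + 3)*4 = -70*6*4 = -14*30*4 = -420*4 = -1680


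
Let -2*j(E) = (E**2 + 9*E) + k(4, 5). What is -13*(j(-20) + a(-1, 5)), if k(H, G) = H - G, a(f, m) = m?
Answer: 2717/2 ≈ 1358.5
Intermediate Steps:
j(E) = 1/2 - 9*E/2 - E**2/2 (j(E) = -((E**2 + 9*E) + (4 - 1*5))/2 = -((E**2 + 9*E) + (4 - 5))/2 = -((E**2 + 9*E) - 1)/2 = -(-1 + E**2 + 9*E)/2 = 1/2 - 9*E/2 - E**2/2)
-13*(j(-20) + a(-1, 5)) = -13*((1/2 - 9/2*(-20) - 1/2*(-20)**2) + 5) = -13*((1/2 + 90 - 1/2*400) + 5) = -13*((1/2 + 90 - 200) + 5) = -13*(-219/2 + 5) = -13*(-209/2) = 2717/2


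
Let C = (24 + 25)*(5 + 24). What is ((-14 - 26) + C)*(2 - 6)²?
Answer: 22096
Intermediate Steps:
C = 1421 (C = 49*29 = 1421)
((-14 - 26) + C)*(2 - 6)² = ((-14 - 26) + 1421)*(2 - 6)² = (-40 + 1421)*(-4)² = 1381*16 = 22096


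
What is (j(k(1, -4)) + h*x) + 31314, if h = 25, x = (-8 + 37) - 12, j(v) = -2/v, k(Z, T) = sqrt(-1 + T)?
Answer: 31739 + 2*I*sqrt(5)/5 ≈ 31739.0 + 0.89443*I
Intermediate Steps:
x = 17 (x = 29 - 12 = 17)
(j(k(1, -4)) + h*x) + 31314 = (-2/sqrt(-1 - 4) + 25*17) + 31314 = (-2*(-I*sqrt(5)/5) + 425) + 31314 = (-(-2)*I*sqrt(5)/5 + 425) + 31314 = (2*I*sqrt(5)/5 + 425) + 31314 = (425 + 2*I*sqrt(5)/5) + 31314 = 31739 + 2*I*sqrt(5)/5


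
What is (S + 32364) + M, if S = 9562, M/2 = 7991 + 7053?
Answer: 72014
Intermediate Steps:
M = 30088 (M = 2*(7991 + 7053) = 2*15044 = 30088)
(S + 32364) + M = (9562 + 32364) + 30088 = 41926 + 30088 = 72014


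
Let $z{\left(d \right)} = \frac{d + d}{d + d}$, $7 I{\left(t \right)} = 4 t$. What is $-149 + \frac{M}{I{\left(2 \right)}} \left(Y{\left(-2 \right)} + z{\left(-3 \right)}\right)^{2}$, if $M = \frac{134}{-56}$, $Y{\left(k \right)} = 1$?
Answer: $- \frac{1259}{8} \approx -157.38$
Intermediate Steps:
$I{\left(t \right)} = \frac{4 t}{7}$
$z{\left(d \right)} = 1$ ($z{\left(d \right)} = \frac{2 d}{2 d} = 2 d \frac{1}{2 d} = 1$)
$M = - \frac{67}{28}$ ($M = 134 \left(- \frac{1}{56}\right) = - \frac{67}{28} \approx -2.3929$)
$-149 + \frac{M}{I{\left(2 \right)}} \left(Y{\left(-2 \right)} + z{\left(-3 \right)}\right)^{2} = -149 + - \frac{67}{28 \cdot \frac{4}{7} \cdot 2} \left(1 + 1\right)^{2} = -149 + - \frac{67}{28 \cdot \frac{8}{7}} \cdot 2^{2} = -149 + \left(- \frac{67}{28}\right) \frac{7}{8} \cdot 4 = -149 - \frac{67}{8} = - \frac{1259}{8}$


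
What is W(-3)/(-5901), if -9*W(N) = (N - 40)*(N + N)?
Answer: 86/17703 ≈ 0.0048579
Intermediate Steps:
W(N) = -2*N*(-40 + N)/9 (W(N) = -(N - 40)*(N + N)/9 = -(-40 + N)*2*N/9 = -2*N*(-40 + N)/9)
W(-3)/(-5901) = ((2/9)*(-3)*(40 - 1*(-3)))/(-5901) = ((2/9)*(-3)*(40 + 3))*(-1/5901) = ((2/9)*(-3)*43)*(-1/5901) = -86/3*(-1/5901) = 86/17703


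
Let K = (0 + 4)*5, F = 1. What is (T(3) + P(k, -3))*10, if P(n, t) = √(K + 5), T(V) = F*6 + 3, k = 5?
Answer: 140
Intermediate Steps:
K = 20 (K = 4*5 = 20)
T(V) = 9 (T(V) = 1*6 + 3 = 6 + 3 = 9)
P(n, t) = 5 (P(n, t) = √(20 + 5) = √25 = 5)
(T(3) + P(k, -3))*10 = (9 + 5)*10 = 14*10 = 140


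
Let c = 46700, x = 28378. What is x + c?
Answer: 75078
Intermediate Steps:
x + c = 28378 + 46700 = 75078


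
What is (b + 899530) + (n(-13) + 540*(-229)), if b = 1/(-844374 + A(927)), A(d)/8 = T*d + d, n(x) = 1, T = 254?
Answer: 812108830927/1046706 ≈ 7.7587e+5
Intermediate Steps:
A(d) = 2040*d (A(d) = 8*(254*d + d) = 8*(255*d) = 2040*d)
b = 1/1046706 (b = 1/(-844374 + 2040*927) = 1/(-844374 + 1891080) = 1/1046706 ≈ 9.5538e-7)
(b + 899530) + (n(-13) + 540*(-229)) = (1/1046706 + 899530) + (1 + 540*(-229)) = 941543448181/1046706 + (1 - 123660) = 941543448181/1046706 - 123659 = 812108830927/1046706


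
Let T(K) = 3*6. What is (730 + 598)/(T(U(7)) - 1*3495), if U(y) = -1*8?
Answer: -1328/3477 ≈ -0.38194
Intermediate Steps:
U(y) = -8
T(K) = 18
(730 + 598)/(T(U(7)) - 1*3495) = (730 + 598)/(18 - 1*3495) = 1328/(18 - 3495) = 1328/(-3477) = 1328*(-1/3477) = -1328/3477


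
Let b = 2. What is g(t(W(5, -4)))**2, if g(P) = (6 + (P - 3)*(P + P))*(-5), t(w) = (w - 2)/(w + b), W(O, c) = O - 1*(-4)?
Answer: 3276100/14641 ≈ 223.76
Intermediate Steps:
W(O, c) = 4 + O (W(O, c) = O + 4 = 4 + O)
t(w) = (-2 + w)/(2 + w) (t(w) = (w - 2)/(w + 2) = (-2 + w)/(2 + w))
g(P) = -30 - 10*P*(-3 + P) (g(P) = (6 + (-3 + P)*(2*P))*(-5) = (6 + 2*P*(-3 + P))*(-5) = -30 - 10*P*(-3 + P))
g(t(W(5, -4)))**2 = (-30 - 10*(-2 + (4 + 5))**2/(2 + (4 + 5))**2 + 30*((-2 + (4 + 5))/(2 + (4 + 5))))**2 = (-30 - 10*(-2 + 9)**2/(2 + 9)**2 + 30*((-2 + 9)/(2 + 9)))**2 = (-30 - 10*(7/11)**2 + 30*(7/11))**2 = (-30 - 10*49/121 + 210/11)**2 = (-30 - 490/121 + 210/11)**2 = (-1810/121)**2 = 3276100/14641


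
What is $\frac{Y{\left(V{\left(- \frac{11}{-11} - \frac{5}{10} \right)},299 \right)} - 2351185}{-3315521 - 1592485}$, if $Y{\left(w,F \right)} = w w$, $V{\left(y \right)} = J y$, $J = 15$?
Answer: $\frac{9404515}{19632024} \approx 0.47904$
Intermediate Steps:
$V{\left(y \right)} = 15 y$
$Y{\left(w,F \right)} = w^{2}$
$\frac{Y{\left(V{\left(- \frac{11}{-11} - \frac{5}{10} \right)},299 \right)} - 2351185}{-3315521 - 1592485} = \frac{\left(15 \left(- \frac{11}{-11} - \frac{5}{10}\right)\right)^{2} - 2351185}{-3315521 - 1592485} = \frac{\left(15 \left(\left(-11\right) \left(- \frac{1}{11}\right) - \frac{1}{2}\right)\right)^{2} - 2351185}{-4908006} = \left(\left(15 \left(1 - \frac{1}{2}\right)\right)^{2} - 2351185\right) \left(- \frac{1}{4908006}\right) = \left(\left(15 \cdot \frac{1}{2}\right)^{2} - 2351185\right) \left(- \frac{1}{4908006}\right) = \left(\left(\frac{15}{2}\right)^{2} - 2351185\right) \left(- \frac{1}{4908006}\right) = \left(\frac{225}{4} - 2351185\right) \left(- \frac{1}{4908006}\right) = \left(- \frac{9404515}{4}\right) \left(- \frac{1}{4908006}\right) = \frac{9404515}{19632024}$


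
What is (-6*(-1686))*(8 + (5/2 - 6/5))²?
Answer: 21873321/25 ≈ 8.7493e+5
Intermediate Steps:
(-6*(-1686))*(8 + (5/2 - 6/5))² = 10116*(8 + (5*(½) - 6*⅕))² = 10116*(8 + (5/2 - 6/5))² = 10116*(8 + 13/10)² = 10116*(93/10)² = 10116*(8649/100) = 21873321/25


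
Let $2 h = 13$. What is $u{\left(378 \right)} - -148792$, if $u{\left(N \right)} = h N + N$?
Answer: $151627$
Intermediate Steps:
$h = \frac{13}{2}$ ($h = \frac{1}{2} \cdot 13 = \frac{13}{2} \approx 6.5$)
$u{\left(N \right)} = \frac{15 N}{2}$ ($u{\left(N \right)} = \frac{13 N}{2} + N = \frac{15 N}{2}$)
$u{\left(378 \right)} - -148792 = \frac{15}{2} \cdot 378 - -148792 = 2835 + 148792 = 151627$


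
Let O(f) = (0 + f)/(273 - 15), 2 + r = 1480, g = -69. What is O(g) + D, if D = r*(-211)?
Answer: -26819811/86 ≈ -3.1186e+5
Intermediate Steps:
r = 1478 (r = -2 + 1480 = 1478)
O(f) = f/258
D = -311858 (D = 1478*(-211) = -311858)
O(g) + D = (1/258)*(-69) - 311858 = -23/86 - 311858 = -26819811/86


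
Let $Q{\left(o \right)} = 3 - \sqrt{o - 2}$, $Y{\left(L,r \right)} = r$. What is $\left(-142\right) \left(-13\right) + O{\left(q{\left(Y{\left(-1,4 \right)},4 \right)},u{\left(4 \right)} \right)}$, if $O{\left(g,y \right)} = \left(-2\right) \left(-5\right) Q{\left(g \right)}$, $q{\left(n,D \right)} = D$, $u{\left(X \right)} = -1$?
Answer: $1876 - 10 \sqrt{2} \approx 1861.9$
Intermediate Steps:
$Q{\left(o \right)} = 3 - \sqrt{-2 + o}$
$O{\left(g,y \right)} = 30 - 10 \sqrt{-2 + g}$ ($O{\left(g,y \right)} = \left(-2\right) \left(-5\right) \left(3 - \sqrt{-2 + g}\right) = 10 \left(3 - \sqrt{-2 + g}\right) = 30 - 10 \sqrt{-2 + g}$)
$\left(-142\right) \left(-13\right) + O{\left(q{\left(Y{\left(-1,4 \right)},4 \right)},u{\left(4 \right)} \right)} = \left(-142\right) \left(-13\right) + \left(30 - 10 \sqrt{-2 + 4}\right) = 1846 + \left(30 - 10 \sqrt{2}\right) = 1876 - 10 \sqrt{2}$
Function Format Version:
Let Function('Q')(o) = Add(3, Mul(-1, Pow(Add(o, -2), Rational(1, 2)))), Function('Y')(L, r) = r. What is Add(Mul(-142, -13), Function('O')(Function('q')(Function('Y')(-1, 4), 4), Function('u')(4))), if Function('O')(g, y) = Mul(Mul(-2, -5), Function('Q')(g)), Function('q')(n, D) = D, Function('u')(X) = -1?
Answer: Add(1876, Mul(-10, Pow(2, Rational(1, 2)))) ≈ 1861.9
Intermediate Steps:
Function('Q')(o) = Add(3, Mul(-1, Pow(Add(-2, o), Rational(1, 2))))
Function('O')(g, y) = Add(30, Mul(-10, Pow(Add(-2, g), Rational(1, 2)))) (Function('O')(g, y) = Mul(Mul(-2, -5), Add(3, Mul(-1, Pow(Add(-2, g), Rational(1, 2))))) = Mul(10, Add(3, Mul(-1, Pow(Add(-2, g), Rational(1, 2))))) = Add(30, Mul(-10, Pow(Add(-2, g), Rational(1, 2)))))
Add(Mul(-142, -13), Function('O')(Function('q')(Function('Y')(-1, 4), 4), Function('u')(4))) = Add(Mul(-142, -13), Add(30, Mul(-10, Pow(Add(-2, 4), Rational(1, 2))))) = Add(1846, Add(30, Mul(-10, Pow(2, Rational(1, 2))))) = Add(1876, Mul(-10, Pow(2, Rational(1, 2))))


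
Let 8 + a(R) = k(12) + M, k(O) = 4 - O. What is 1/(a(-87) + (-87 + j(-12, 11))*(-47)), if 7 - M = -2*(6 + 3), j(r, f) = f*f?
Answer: -1/1589 ≈ -0.00062933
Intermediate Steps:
j(r, f) = f²
M = 25 (M = 7 - (-2)*(6 + 3) = 7 - (-2)*9 = 7 - 1*(-18) = 7 + 18 = 25)
a(R) = 9 (a(R) = -8 + ((4 - 1*12) + 25) = -8 + ((4 - 12) + 25) = -8 + (-8 + 25) = -8 + 17 = 9)
1/(a(-87) + (-87 + j(-12, 11))*(-47)) = 1/(9 + (-87 + 11²)*(-47)) = 1/(9 + (-87 + 121)*(-47)) = 1/(9 + 34*(-47)) = 1/(9 - 1598) = 1/(-1589) = -1/1589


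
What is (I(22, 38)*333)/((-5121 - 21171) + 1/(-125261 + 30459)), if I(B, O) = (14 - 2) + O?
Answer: -315690660/498506837 ≈ -0.63327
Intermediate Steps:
I(B, O) = 12 + O
(I(22, 38)*333)/((-5121 - 21171) + 1/(-125261 + 30459)) = ((12 + 38)*333)/((-5121 - 21171) + 1/(-125261 + 30459)) = (50*333)/(-26292 + 1/(-94802)) = 16650/(-26292 - 1/94802) = 16650/(-2492534185/94802) = 16650*(-94802/2492534185) = -315690660/498506837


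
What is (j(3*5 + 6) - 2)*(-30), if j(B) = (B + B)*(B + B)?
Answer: -52860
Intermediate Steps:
j(B) = 4*B² (j(B) = (2*B)*(2*B) = 4*B²)
(j(3*5 + 6) - 2)*(-30) = (4*(3*5 + 6)² - 2)*(-30) = (4*(15 + 6)² - 2)*(-30) = (4*21² - 2)*(-30) = (4*441 - 2)*(-30) = (1764 - 2)*(-30) = 1762*(-30) = -52860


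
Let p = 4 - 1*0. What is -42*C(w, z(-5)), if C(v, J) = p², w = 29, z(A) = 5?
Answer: -672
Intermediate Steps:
p = 4 (p = 4 + 0 = 4)
C(v, J) = 16 (C(v, J) = 4² = 16)
-42*C(w, z(-5)) = -42*16 = -672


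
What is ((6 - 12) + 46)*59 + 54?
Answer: 2414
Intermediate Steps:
((6 - 12) + 46)*59 + 54 = (-6 + 46)*59 + 54 = 40*59 + 54 = 2360 + 54 = 2414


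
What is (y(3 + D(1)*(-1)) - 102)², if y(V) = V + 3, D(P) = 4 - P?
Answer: 9801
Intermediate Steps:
y(V) = 3 + V
(y(3 + D(1)*(-1)) - 102)² = ((3 + (3 + (4 - 1*1)*(-1))) - 102)² = ((3 + (3 + (4 - 1)*(-1))) - 102)² = ((3 + (3 + 3*(-1))) - 102)² = ((3 + (3 - 3)) - 102)² = ((3 + 0) - 102)² = (3 - 102)² = (-99)² = 9801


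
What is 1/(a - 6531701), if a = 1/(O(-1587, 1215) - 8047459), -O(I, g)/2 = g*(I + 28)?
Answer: -4259089/27819095880390 ≈ -1.5310e-7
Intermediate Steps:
O(I, g) = -2*g*(28 + I) (O(I, g) = -2*g*(I + 28) = -2*g*(28 + I))
a = -1/4259089 (a = 1/(-2*1215*(28 - 1587) - 8047459) = 1/(-2*1215*(-1559) - 8047459) = 1/(3788370 - 8047459) = 1/(-4259089) = -1/4259089 ≈ -2.3479e-7)
1/(a - 6531701) = 1/(-1/4259089 - 6531701) = 1/(-27819095880390/4259089) = -4259089/27819095880390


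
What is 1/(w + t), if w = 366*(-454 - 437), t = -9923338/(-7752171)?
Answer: -7752171/2528019552788 ≈ -3.0665e-6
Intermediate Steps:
t = 9923338/7752171 (t = -9923338*(-1/7752171) = 9923338/7752171 ≈ 1.2801)
w = -326106 (w = 366*(-891) = -326106)
1/(w + t) = 1/(-326106 + 9923338/7752171) = 1/(-2528019552788/7752171) = -7752171/2528019552788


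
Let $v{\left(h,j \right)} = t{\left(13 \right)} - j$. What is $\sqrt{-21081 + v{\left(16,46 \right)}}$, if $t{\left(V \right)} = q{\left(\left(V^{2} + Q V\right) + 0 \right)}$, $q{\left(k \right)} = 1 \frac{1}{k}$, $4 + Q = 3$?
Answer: $\frac{i \sqrt{128536629}}{78} \approx 145.35 i$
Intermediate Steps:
$Q = -1$ ($Q = -4 + 3 = -1$)
$q{\left(k \right)} = \frac{1}{k}$
$t{\left(V \right)} = \frac{1}{V^{2} - V}$ ($t{\left(V \right)} = \frac{1}{\left(V^{2} - V\right) + 0} = \frac{1}{V^{2} - V}$)
$v{\left(h,j \right)} = \frac{1}{156} - j$ ($v{\left(h,j \right)} = \frac{1}{13 \left(-1 + 13\right)} - j = \frac{1}{13 \cdot 12} - j = \frac{1}{13} \cdot \frac{1}{12} - j = \frac{1}{156} - j$)
$\sqrt{-21081 + v{\left(16,46 \right)}} = \sqrt{-21081 + \left(\frac{1}{156} - 46\right)} = \sqrt{-21081 - \frac{7175}{156}} = \sqrt{- \frac{3295811}{156}} = \frac{i \sqrt{128536629}}{78}$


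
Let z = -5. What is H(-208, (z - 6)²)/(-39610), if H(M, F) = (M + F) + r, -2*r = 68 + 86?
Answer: 82/19805 ≈ 0.0041404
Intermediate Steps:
r = -77 (r = -(68 + 86)/2 = -½*154 = -77)
H(M, F) = -77 + F + M (H(M, F) = (M + F) - 77 = (F + M) - 77 = -77 + F + M)
H(-208, (z - 6)²)/(-39610) = (-77 + (-5 - 6)² - 208)/(-39610) = (-77 + (-11)² - 208)*(-1/39610) = (-77 + 121 - 208)*(-1/39610) = -164*(-1/39610) = 82/19805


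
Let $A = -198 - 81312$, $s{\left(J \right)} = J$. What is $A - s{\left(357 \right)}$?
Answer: $-81867$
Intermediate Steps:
$A = -81510$ ($A = -198 - 81312 = -81510$)
$A - s{\left(357 \right)} = -81510 - 357 = -81867$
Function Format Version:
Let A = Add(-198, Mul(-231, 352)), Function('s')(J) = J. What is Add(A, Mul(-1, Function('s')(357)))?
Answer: -81867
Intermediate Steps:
A = -81510 (A = Add(-198, -81312) = -81510)
Add(A, Mul(-1, Function('s')(357))) = Add(-81510, Mul(-1, 357)) = Add(-81510, -357) = -81867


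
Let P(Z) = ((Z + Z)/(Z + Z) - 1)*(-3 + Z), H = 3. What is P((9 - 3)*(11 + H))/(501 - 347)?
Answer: 0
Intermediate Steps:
P(Z) = 0 (P(Z) = ((2*Z)/((2*Z)) - 1)*(-3 + Z) = ((2*Z)*(1/(2*Z)) - 1)*(-3 + Z) = (1 - 1)*(-3 + Z) = 0*(-3 + Z) = 0)
P((9 - 3)*(11 + H))/(501 - 347) = 0/(501 - 347) = 0/154 = 0*(1/154) = 0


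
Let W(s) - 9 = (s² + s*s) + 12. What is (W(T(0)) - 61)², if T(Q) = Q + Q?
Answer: 1600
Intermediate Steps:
T(Q) = 2*Q
W(s) = 21 + 2*s² (W(s) = 9 + ((s² + s*s) + 12) = 9 + ((s² + s²) + 12) = 9 + (2*s² + 12) = 9 + (12 + 2*s²) = 21 + 2*s²)
(W(T(0)) - 61)² = ((21 + 2*(2*0)²) - 61)² = ((21 + 2*0²) - 61)² = ((21 + 2*0) - 61)² = ((21 + 0) - 61)² = (21 - 61)² = (-40)² = 1600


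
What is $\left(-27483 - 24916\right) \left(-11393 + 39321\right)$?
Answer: $-1463399272$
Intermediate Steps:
$\left(-27483 - 24916\right) \left(-11393 + 39321\right) = \left(-52399\right) 27928 = -1463399272$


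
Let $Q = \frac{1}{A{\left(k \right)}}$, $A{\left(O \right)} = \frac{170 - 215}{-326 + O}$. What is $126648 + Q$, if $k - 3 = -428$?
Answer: $\frac{5699911}{45} \approx 1.2666 \cdot 10^{5}$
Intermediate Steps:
$k = -425$ ($k = 3 - 428 = -425$)
$A{\left(O \right)} = - \frac{45}{-326 + O}$
$Q = \frac{751}{45}$ ($Q = \frac{1}{\left(-45\right) \frac{1}{-326 - 425}} = \frac{1}{\left(-45\right) \frac{1}{-751}} = \frac{1}{\left(-45\right) \left(- \frac{1}{751}\right)} = \frac{1}{\frac{45}{751}} = \frac{751}{45} \approx 16.689$)
$126648 + Q = 126648 + \frac{751}{45} = \frac{5699911}{45}$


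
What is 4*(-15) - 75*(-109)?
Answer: 8115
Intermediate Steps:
4*(-15) - 75*(-109) = -60 + 8175 = 8115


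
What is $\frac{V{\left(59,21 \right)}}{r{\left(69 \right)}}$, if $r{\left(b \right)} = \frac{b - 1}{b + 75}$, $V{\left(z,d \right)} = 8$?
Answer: $\frac{288}{17} \approx 16.941$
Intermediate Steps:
$r{\left(b \right)} = \frac{-1 + b}{75 + b}$
$\frac{V{\left(59,21 \right)}}{r{\left(69 \right)}} = \frac{8}{\frac{1}{75 + 69} \left(-1 + 69\right)} = \frac{8}{\frac{1}{144} \cdot 68} = \frac{8}{\frac{17}{36}} = 8 \cdot \frac{36}{17} = \frac{288}{17}$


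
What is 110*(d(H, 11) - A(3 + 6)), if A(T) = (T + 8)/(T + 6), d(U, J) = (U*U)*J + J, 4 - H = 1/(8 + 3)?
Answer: 58726/3 ≈ 19575.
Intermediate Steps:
H = 43/11 (H = 4 - 1/(8 + 3) = 4 - 1/11 = 43/11 ≈ 3.9091)
d(U, J) = J + J*U² (d(U, J) = U²*J + J = J*U² + J = J + J*U²)
A(T) = (8 + T)/(6 + T)
110*(d(H, 11) - A(3 + 6)) = 110*(11*(1 + (43/11)²) - (8 + (3 + 6))/(6 + (3 + 6))) = 110*(11*(1 + 1849/121) - (8 + 9)/(6 + 9)) = 110*(11*(1970/121) - 17/15) = 110*(1970/11 - 17/15) = 110*(29363/165) = 58726/3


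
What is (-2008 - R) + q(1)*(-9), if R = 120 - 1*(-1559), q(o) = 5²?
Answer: -3912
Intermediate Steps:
q(o) = 25
R = 1679 (R = 120 + 1559 = 1679)
(-2008 - R) + q(1)*(-9) = (-2008 - 1*1679) + 25*(-9) = (-2008 - 1679) - 225 = -3687 - 225 = -3912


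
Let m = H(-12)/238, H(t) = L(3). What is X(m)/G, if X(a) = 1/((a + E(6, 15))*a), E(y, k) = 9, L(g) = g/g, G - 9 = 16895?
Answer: 14161/9056318 ≈ 0.0015637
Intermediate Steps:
G = 16904 (G = 9 + 16895 = 16904)
L(g) = 1
H(t) = 1
m = 1/238 ≈ 0.0042017
X(a) = 1/(a*(9 + a)) (X(a) = 1/((a + 9)*a) = 1/((9 + a)*a) = 1/(a*(9 + a)))
X(m)/G = (1/((1/238)*(9 + 1/238)))/16904 = (238/(2143/238))*(1/16904) = (238*(238/2143))*(1/16904) = (56644/2143)*(1/16904) = 14161/9056318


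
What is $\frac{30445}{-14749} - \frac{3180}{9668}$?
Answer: $- \frac{85311020}{35648333} \approx -2.3931$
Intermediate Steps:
$\frac{30445}{-14749} - \frac{3180}{9668} = 30445 \left(- \frac{1}{14749}\right) - \frac{795}{2417} = - \frac{30445}{14749} - \frac{795}{2417} = - \frac{85311020}{35648333}$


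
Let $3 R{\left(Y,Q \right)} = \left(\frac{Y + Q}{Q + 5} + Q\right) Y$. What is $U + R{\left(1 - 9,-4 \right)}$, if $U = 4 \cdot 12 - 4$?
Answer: $\frac{260}{3} \approx 86.667$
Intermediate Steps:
$R{\left(Y,Q \right)} = \frac{Y \left(Q + \frac{Q + Y}{5 + Q}\right)}{3}$ ($R{\left(Y,Q \right)} = \frac{\left(\frac{Y + Q}{Q + 5} + Q\right) Y}{3} = \frac{\left(\frac{Q + Y}{5 + Q} + Q\right) Y}{3} = \frac{\left(Q + \frac{Q + Y}{5 + Q}\right) Y}{3} = \frac{Y \left(Q + \frac{Q + Y}{5 + Q}\right)}{3}$)
$U = 44$ ($U = 48 - 4 = 44$)
$U + R{\left(1 - 9,-4 \right)} = 44 + \frac{\left(1 - 9\right) \left(\left(1 - 9\right) + \left(-4\right)^{2} + 6 \left(-4\right)\right)}{3 \left(5 - 4\right)} = 44 + \frac{\left(1 - 9\right) \left(\left(1 - 9\right) + 16 - 24\right)}{3 \cdot 1} = 44 + \frac{1}{3} \left(-8\right) 1 \left(-8 + 16 - 24\right) = 44 + \frac{1}{3} \left(-8\right) 1 \left(-16\right) = 44 + \frac{128}{3} = \frac{260}{3}$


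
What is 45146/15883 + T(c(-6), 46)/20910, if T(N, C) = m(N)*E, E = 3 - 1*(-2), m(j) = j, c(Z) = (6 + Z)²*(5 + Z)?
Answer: 45146/15883 ≈ 2.8424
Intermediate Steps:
E = 5 (E = 3 + 2 = 5)
T(N, C) = 5*N (T(N, C) = N*5 = 5*N)
45146/15883 + T(c(-6), 46)/20910 = 45146/15883 + (5*((6 - 6)²*(5 - 6)))/20910 = 45146*(1/15883) + (5*(0²*(-1)))*(1/20910) = 45146/15883 + (5*(0*(-1)))*(1/20910) = 45146/15883 + (5*0)*(1/20910) = 45146/15883 + 0*(1/20910) = 45146/15883 + 0 = 45146/15883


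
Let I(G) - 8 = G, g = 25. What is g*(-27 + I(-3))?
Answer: -550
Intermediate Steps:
I(G) = 8 + G
g*(-27 + I(-3)) = 25*(-27 + (8 - 3)) = 25*(-27 + 5) = 25*(-22) = -550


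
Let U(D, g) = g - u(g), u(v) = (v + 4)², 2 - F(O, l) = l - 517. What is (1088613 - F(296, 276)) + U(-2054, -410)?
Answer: 923124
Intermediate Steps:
F(O, l) = 519 - l (F(O, l) = 2 - (l - 517) = 2 - (-517 + l) = 2 + (517 - l) = 519 - l)
u(v) = (4 + v)²
U(D, g) = g - (4 + g)²
(1088613 - F(296, 276)) + U(-2054, -410) = (1088613 - (519 - 1*276)) + (-410 - (4 - 410)²) = (1088613 - (519 - 276)) + (-410 - 1*(-406)²) = (1088613 - 1*243) + (-410 - 1*164836) = (1088613 - 243) + (-410 - 164836) = 1088370 - 165246 = 923124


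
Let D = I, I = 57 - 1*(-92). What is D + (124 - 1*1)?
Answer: 272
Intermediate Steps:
I = 149 (I = 57 + 92 = 149)
D = 149
D + (124 - 1*1) = 149 + (124 - 1*1) = 149 + (124 - 1) = 149 + 123 = 272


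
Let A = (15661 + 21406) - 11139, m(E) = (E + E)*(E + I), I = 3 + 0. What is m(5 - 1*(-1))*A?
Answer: 2800224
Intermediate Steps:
I = 3
m(E) = 2*E*(3 + E) (m(E) = (E + E)*(E + 3) = (2*E)*(3 + E) = 2*E*(3 + E))
A = 25928 (A = 37067 - 11139 = 25928)
m(5 - 1*(-1))*A = (2*(5 - 1*(-1))*(3 + (5 - 1*(-1))))*25928 = (2*(5 + 1)*(3 + (5 + 1)))*25928 = (2*6*(3 + 6))*25928 = (2*6*9)*25928 = 108*25928 = 2800224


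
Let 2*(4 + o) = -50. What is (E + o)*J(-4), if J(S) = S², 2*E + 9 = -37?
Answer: -832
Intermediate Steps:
o = -29 (o = -4 + (½)*(-50) = -4 - 25 = -29)
E = -23 (E = -9/2 + (½)*(-37) = -9/2 - 37/2 = -23)
(E + o)*J(-4) = (-23 - 29)*(-4)² = -52*16 = -832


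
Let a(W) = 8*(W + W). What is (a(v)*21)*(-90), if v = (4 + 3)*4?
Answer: -846720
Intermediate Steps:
v = 28 (v = 7*4 = 28)
a(W) = 16*W (a(W) = 8*(2*W) = 16*W)
(a(v)*21)*(-90) = ((16*28)*21)*(-90) = (448*21)*(-90) = 9408*(-90) = -846720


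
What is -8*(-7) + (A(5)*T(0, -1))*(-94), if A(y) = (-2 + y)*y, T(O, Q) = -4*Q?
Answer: -5584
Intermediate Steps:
A(y) = y*(-2 + y)
-8*(-7) + (A(5)*T(0, -1))*(-94) = -8*(-7) + ((5*(-2 + 5))*(-4*(-1)))*(-94) = 56 + ((5*3)*4)*(-94) = 56 + (15*4)*(-94) = 56 + 60*(-94) = 56 - 5640 = -5584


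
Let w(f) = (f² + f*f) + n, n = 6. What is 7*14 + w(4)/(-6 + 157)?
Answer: 14836/151 ≈ 98.252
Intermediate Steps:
w(f) = 6 + 2*f² (w(f) = (f² + f*f) + 6 = (f² + f²) + 6 = 2*f² + 6 = 6 + 2*f²)
7*14 + w(4)/(-6 + 157) = 7*14 + (6 + 2*4²)/(-6 + 157) = 98 + (6 + 2*16)/151 = 98 + (6 + 32)*(1/151) = 98 + 38*(1/151) = 98 + 38/151 = 14836/151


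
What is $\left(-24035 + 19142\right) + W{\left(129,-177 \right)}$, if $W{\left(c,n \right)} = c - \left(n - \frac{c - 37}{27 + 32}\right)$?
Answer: $- \frac{270541}{59} \approx -4585.4$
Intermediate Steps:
$W{\left(c,n \right)} = - \frac{37}{59} - n + \frac{60 c}{59}$ ($W{\left(c,n \right)} = c - \left(n - \frac{-37 + c}{59}\right) = c - \left(n - \left(-37 + c\right) \frac{1}{59}\right) = c - \left(\frac{37}{59} + n - \frac{c}{59}\right) = - \frac{37}{59} - n + \frac{60 c}{59}$)
$\left(-24035 + 19142\right) + W{\left(129,-177 \right)} = \left(-24035 + 19142\right) - - \frac{18146}{59} = -4893 + \left(- \frac{37}{59} + 177 + \frac{7740}{59}\right) = -4893 + \frac{18146}{59} = - \frac{270541}{59}$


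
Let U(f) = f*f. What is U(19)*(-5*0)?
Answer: 0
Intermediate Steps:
U(f) = f²
U(19)*(-5*0) = 19²*(-5*0) = 361*0 = 0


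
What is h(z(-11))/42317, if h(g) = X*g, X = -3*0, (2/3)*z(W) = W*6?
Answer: 0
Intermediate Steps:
z(W) = 9*W (z(W) = 3*(W*6)/2 = 3*(6*W)/2 = 9*W)
X = 0
h(g) = 0 (h(g) = 0*g = 0)
h(z(-11))/42317 = 0/42317 = 0*(1/42317) = 0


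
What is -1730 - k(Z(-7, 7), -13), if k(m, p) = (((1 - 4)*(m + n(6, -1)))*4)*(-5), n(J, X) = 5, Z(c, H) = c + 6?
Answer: -1970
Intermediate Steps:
Z(c, H) = 6 + c
k(m, p) = 300 + 60*m (k(m, p) = (((1 - 4)*(m + 5))*4)*(-5) = (-3*(5 + m)*4)*(-5) = ((-15 - 3*m)*4)*(-5) = (-60 - 12*m)*(-5) = 300 + 60*m)
-1730 - k(Z(-7, 7), -13) = -1730 - (300 + 60*(6 - 7)) = -1730 - (300 + 60*(-1)) = -1730 - (300 - 60) = -1730 - 1*240 = -1730 - 240 = -1970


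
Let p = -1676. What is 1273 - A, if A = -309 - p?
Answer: -94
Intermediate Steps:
A = 1367 (A = -309 - 1*(-1676) = -309 + 1676 = 1367)
1273 - A = 1273 - 1*1367 = 1273 - 1367 = -94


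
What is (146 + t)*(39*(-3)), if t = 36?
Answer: -21294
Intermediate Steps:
(146 + t)*(39*(-3)) = (146 + 36)*(39*(-3)) = 182*(-117) = -21294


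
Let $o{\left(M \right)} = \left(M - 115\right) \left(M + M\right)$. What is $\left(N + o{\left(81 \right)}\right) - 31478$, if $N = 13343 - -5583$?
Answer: $-18060$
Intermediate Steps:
$N = 18926$ ($N = 13343 + 5583 = 18926$)
$o{\left(M \right)} = 2 M \left(-115 + M\right)$ ($o{\left(M \right)} = \left(-115 + M\right) 2 M = 2 M \left(-115 + M\right)$)
$\left(N + o{\left(81 \right)}\right) - 31478 = \left(18926 + 2 \cdot 81 \left(-115 + 81\right)\right) - 31478 = \left(18926 + 2 \cdot 81 \left(-34\right)\right) - 31478 = \left(18926 - 5508\right) - 31478 = 13418 - 31478 = -18060$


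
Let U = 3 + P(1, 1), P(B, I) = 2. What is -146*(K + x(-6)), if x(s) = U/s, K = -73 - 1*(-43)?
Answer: 13505/3 ≈ 4501.7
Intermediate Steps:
K = -30 (K = -73 + 43 = -30)
U = 5 (U = 3 + 2 = 5)
x(s) = 5/s
-146*(K + x(-6)) = -146*(-30 + 5/(-6)) = -146*(-30 + 5*(-1/6)) = -146*(-30 - 5/6) = -146*(-185/6) = 13505/3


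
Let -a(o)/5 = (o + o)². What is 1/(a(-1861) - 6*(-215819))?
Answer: -1/67971506 ≈ -1.4712e-8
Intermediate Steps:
a(o) = -20*o² (a(o) = -5*(o + o)² = -5*4*o² = -20*o²)
1/(a(-1861) - 6*(-215819)) = 1/(-20*(-1861)² - 6*(-215819)) = 1/(-20*3463321 + 1294914) = 1/(-69266420 + 1294914) = 1/(-67971506) = -1/67971506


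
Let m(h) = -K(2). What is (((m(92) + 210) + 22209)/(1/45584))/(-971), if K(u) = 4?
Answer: -1021765360/971 ≈ -1.0523e+6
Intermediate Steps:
m(h) = -4 (m(h) = -1*4 = -4)
(((m(92) + 210) + 22209)/(1/45584))/(-971) = (((-4 + 210) + 22209)/(1/45584))/(-971) = ((206 + 22209)/(1/45584))*(-1/971) = (22415*45584)*(-1/971) = 1021765360*(-1/971) = -1021765360/971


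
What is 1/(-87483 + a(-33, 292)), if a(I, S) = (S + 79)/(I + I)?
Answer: -66/5774249 ≈ -1.1430e-5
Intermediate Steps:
a(I, S) = (79 + S)/(2*I) (a(I, S) = (79 + S)/((2*I)) = (79 + S)*(1/(2*I)) = (79 + S)/(2*I))
1/(-87483 + a(-33, 292)) = 1/(-87483 + (½)*(79 + 292)/(-33)) = 1/(-87483 + (½)*(-1/33)*371) = 1/(-87483 - 371/66) = 1/(-5774249/66) = -66/5774249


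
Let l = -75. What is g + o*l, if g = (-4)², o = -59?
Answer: 4441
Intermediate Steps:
g = 16
g + o*l = 16 - 59*(-75) = 16 + 4425 = 4441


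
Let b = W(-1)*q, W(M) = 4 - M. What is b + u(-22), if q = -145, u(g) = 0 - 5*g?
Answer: -615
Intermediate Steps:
u(g) = -5*g
b = -725 (b = (4 - 1*(-1))*(-145) = (4 + 1)*(-145) = 5*(-145) = -725)
b + u(-22) = -725 - 5*(-22) = -725 + 110 = -615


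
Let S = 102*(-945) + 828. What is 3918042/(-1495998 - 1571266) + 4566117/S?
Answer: -1198325185291/24426156864 ≈ -49.059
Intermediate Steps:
S = -95562 (S = -96390 + 828 = -95562)
3918042/(-1495998 - 1571266) + 4566117/S = 3918042/(-1495998 - 1571266) + 4566117/(-95562) = 3918042/(-3067264) + 4566117*(-1/95562) = 3918042*(-1/3067264) - 1522039/31854 = -1959021/1533632 - 1522039/31854 = -1198325185291/24426156864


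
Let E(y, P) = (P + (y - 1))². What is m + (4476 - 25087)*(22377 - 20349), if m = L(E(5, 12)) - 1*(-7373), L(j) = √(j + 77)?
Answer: -41791735 + 3*√37 ≈ -4.1792e+7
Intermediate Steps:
E(y, P) = (-1 + P + y)² (E(y, P) = (P + (-1 + y))² = (-1 + P + y)²)
L(j) = √(77 + j)
m = 7373 + 3*√37 (m = √(77 + (-1 + 12 + 5)²) - 1*(-7373) = √(77 + 16²) + 7373 = √(77 + 256) + 7373 = √333 + 7373 = 3*√37 + 7373 = 7373 + 3*√37 ≈ 7391.3)
m + (4476 - 25087)*(22377 - 20349) = (7373 + 3*√37) + (4476 - 25087)*(22377 - 20349) = (7373 + 3*√37) - 20611*2028 = (7373 + 3*√37) - 41799108 = -41791735 + 3*√37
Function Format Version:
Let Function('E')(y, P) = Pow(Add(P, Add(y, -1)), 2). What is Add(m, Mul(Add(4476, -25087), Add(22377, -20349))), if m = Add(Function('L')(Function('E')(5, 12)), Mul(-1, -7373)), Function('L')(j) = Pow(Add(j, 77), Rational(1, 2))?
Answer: Add(-41791735, Mul(3, Pow(37, Rational(1, 2)))) ≈ -4.1792e+7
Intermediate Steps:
Function('E')(y, P) = Pow(Add(-1, P, y), 2) (Function('E')(y, P) = Pow(Add(P, Add(-1, y)), 2) = Pow(Add(-1, P, y), 2))
Function('L')(j) = Pow(Add(77, j), Rational(1, 2))
m = Add(7373, Mul(3, Pow(37, Rational(1, 2)))) (m = Add(Pow(Add(77, Pow(Add(-1, 12, 5), 2)), Rational(1, 2)), Mul(-1, -7373)) = Add(Pow(Add(77, Pow(16, 2)), Rational(1, 2)), 7373) = Add(Pow(Add(77, 256), Rational(1, 2)), 7373) = Add(Pow(333, Rational(1, 2)), 7373) = Add(Mul(3, Pow(37, Rational(1, 2))), 7373) = Add(7373, Mul(3, Pow(37, Rational(1, 2)))) ≈ 7391.3)
Add(m, Mul(Add(4476, -25087), Add(22377, -20349))) = Add(Add(7373, Mul(3, Pow(37, Rational(1, 2)))), Mul(Add(4476, -25087), Add(22377, -20349))) = Add(Add(7373, Mul(3, Pow(37, Rational(1, 2)))), Mul(-20611, 2028)) = Add(Add(7373, Mul(3, Pow(37, Rational(1, 2)))), -41799108) = Add(-41791735, Mul(3, Pow(37, Rational(1, 2))))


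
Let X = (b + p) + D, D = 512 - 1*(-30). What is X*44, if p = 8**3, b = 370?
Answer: 62656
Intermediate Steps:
p = 512
D = 542 (D = 512 + 30 = 542)
X = 1424 (X = (370 + 512) + 542 = 882 + 542 = 1424)
X*44 = 1424*44 = 62656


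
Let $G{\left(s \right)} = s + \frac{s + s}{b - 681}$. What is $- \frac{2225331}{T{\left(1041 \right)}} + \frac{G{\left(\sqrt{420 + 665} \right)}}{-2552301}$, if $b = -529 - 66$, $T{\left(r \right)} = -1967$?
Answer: $\frac{2225331}{1967} - \frac{637 \sqrt{1085}}{1628368038} \approx 1131.3$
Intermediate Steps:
$b = -595$ ($b = -529 - 66 = -595$)
$G{\left(s \right)} = \frac{637 s}{638}$ ($G{\left(s \right)} = s + \frac{s + s}{-595 - 681} = s + \frac{2 s}{-1276} = s + 2 s \left(- \frac{1}{1276}\right) = s - \frac{s}{638} = \frac{637 s}{638}$)
$- \frac{2225331}{T{\left(1041 \right)}} + \frac{G{\left(\sqrt{420 + 665} \right)}}{-2552301} = - \frac{2225331}{-1967} + \frac{\frac{637}{638} \sqrt{420 + 665}}{-2552301} = \left(-2225331\right) \left(- \frac{1}{1967}\right) + \frac{637 \sqrt{1085}}{638} \left(- \frac{1}{2552301}\right) = \frac{2225331}{1967} - \frac{637 \sqrt{1085}}{1628368038}$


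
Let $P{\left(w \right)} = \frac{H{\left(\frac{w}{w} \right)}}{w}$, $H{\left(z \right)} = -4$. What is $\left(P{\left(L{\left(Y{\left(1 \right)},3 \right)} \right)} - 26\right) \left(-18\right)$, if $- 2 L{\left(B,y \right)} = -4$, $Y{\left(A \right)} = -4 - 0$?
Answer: $504$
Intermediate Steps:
$Y{\left(A \right)} = -4$ ($Y{\left(A \right)} = -4 + 0 = -4$)
$L{\left(B,y \right)} = 2$ ($L{\left(B,y \right)} = \left(- \frac{1}{2}\right) \left(-4\right) = 2$)
$P{\left(w \right)} = - \frac{4}{w}$
$\left(P{\left(L{\left(Y{\left(1 \right)},3 \right)} \right)} - 26\right) \left(-18\right) = \left(- \frac{4}{2} - 26\right) \left(-18\right) = \left(\left(-4\right) \frac{1}{2} - 26\right) \left(-18\right) = \left(-2 - 26\right) \left(-18\right) = \left(-28\right) \left(-18\right) = 504$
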